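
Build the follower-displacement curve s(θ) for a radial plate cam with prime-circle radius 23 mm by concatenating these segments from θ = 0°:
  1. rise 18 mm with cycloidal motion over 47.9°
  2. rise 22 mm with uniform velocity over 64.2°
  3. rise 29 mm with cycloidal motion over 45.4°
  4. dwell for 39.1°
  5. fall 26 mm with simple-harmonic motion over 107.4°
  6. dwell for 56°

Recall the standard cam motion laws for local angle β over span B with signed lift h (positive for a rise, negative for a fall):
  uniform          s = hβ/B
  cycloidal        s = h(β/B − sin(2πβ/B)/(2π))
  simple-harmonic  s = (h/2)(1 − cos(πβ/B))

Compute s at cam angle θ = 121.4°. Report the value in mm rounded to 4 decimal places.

seg 1 [0°–47.9°] cycloidal, h=18: full span → s += 18 → s = 18.0000
seg 2 [47.9°–112.1°] uniform, h=22: full span → s += 22 → s = 40.0000
seg 3 [112.1°–157.5°] cycloidal, h=29: θ=121.4° here. β=9.3, B=45.4. 29·(0.2048 − sin(2π·0.2048)/(2π)) = 1.5095 → s = 41.5095

41.5095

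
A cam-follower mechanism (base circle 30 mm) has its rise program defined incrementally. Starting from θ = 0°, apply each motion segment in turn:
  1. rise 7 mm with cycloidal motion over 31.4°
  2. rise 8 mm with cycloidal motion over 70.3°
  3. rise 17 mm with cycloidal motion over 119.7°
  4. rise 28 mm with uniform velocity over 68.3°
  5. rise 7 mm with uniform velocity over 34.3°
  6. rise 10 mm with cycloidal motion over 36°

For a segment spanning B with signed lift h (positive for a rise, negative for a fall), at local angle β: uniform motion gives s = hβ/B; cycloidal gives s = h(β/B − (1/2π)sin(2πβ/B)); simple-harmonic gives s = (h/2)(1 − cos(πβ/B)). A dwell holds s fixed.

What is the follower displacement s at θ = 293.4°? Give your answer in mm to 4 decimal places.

seg 1 [0°–31.4°] cycloidal, h=7: full span → s += 7 → s = 7.0000
seg 2 [31.4°–101.7°] cycloidal, h=8: full span → s += 8 → s = 15.0000
seg 3 [101.7°–221.4°] cycloidal, h=17: full span → s += 17 → s = 32.0000
seg 4 [221.4°–289.7°] uniform, h=28: full span → s += 28 → s = 60.0000
seg 5 [289.7°–324°] uniform, h=7: θ=293.4° here. β=3.7, B=34.3. 7·3.7/34.3 = 0.7551 → s = 60.7551

60.7551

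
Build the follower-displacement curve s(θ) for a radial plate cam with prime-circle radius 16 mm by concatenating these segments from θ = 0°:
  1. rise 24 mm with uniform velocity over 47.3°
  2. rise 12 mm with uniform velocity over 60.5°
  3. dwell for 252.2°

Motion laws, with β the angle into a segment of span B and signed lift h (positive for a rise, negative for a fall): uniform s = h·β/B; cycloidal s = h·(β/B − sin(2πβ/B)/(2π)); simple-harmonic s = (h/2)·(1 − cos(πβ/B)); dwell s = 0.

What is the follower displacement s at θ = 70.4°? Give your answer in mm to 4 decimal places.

seg 1 [0°–47.3°] uniform, h=24: full span → s += 24 → s = 24.0000
seg 2 [47.3°–107.8°] uniform, h=12: θ=70.4° here. β=23.1, B=60.5. 12·23.1/60.5 = 4.5818 → s = 28.5818

28.5818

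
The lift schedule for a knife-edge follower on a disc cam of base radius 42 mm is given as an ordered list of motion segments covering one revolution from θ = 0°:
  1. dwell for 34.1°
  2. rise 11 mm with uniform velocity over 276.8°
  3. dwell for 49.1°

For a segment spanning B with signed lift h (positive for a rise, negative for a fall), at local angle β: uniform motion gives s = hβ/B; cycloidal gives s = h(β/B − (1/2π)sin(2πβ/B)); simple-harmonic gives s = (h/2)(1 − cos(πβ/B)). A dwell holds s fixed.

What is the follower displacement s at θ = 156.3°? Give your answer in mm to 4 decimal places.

seg 1 [0°–34.1°] dwell: s stays 0.0000
seg 2 [34.1°–310.9°] uniform, h=11: θ=156.3° here. β=122.2, B=276.8. 11·122.2/276.8 = 4.8562 → s = 4.8562

4.8562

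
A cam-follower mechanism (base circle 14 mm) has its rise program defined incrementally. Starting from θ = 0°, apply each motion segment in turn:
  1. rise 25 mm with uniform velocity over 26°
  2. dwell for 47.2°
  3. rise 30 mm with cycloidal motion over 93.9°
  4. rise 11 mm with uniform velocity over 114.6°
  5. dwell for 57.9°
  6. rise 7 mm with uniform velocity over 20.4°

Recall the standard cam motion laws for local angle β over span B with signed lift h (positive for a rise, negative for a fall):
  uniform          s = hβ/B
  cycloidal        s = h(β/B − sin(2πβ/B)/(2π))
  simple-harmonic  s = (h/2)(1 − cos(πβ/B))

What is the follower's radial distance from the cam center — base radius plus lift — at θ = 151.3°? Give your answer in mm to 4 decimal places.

seg 1 [0°–26°] uniform, h=25: full span → s += 25 → s = 25.0000
seg 2 [26°–73.2°] dwell: s stays 25.0000
seg 3 [73.2°–167.1°] cycloidal, h=30: θ=151.3° here. β=78.1, B=93.9. 30·(0.8317 − sin(2π·0.8317)/(2π)) = 29.1108 → s = 54.1108
radial distance = base radius + s = 14 + 54.1108 = 68.1108

68.1108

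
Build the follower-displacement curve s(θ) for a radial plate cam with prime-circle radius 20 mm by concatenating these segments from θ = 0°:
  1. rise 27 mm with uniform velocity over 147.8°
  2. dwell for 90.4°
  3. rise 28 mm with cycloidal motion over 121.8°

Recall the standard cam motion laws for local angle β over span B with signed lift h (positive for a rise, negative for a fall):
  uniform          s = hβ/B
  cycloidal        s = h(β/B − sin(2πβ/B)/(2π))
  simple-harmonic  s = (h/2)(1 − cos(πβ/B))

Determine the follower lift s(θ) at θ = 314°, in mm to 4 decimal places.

seg 1 [0°–147.8°] uniform, h=27: full span → s += 27 → s = 27.0000
seg 2 [147.8°–238.2°] dwell: s stays 27.0000
seg 3 [238.2°–360°] cycloidal, h=28: θ=314° here. β=75.8, B=121.8. 28·(0.6223 − sin(2π·0.6223)/(2π)) = 20.5231 → s = 47.5231

47.5231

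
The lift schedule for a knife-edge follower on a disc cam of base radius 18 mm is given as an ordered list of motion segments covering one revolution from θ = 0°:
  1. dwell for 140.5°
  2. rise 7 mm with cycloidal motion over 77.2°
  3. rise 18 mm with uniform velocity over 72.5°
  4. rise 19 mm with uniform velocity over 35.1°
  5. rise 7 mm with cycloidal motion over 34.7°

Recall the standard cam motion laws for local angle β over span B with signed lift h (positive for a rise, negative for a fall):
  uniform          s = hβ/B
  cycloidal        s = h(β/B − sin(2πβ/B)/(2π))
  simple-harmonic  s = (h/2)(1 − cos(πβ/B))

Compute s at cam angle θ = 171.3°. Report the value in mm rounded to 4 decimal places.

seg 1 [0°–140.5°] dwell: s stays 0.0000
seg 2 [140.5°–217.7°] cycloidal, h=7: θ=171.3° here. β=30.8, B=77.2. 7·(0.3990 − sin(2π·0.3990)/(2π)) = 2.1320 → s = 2.1320

2.1320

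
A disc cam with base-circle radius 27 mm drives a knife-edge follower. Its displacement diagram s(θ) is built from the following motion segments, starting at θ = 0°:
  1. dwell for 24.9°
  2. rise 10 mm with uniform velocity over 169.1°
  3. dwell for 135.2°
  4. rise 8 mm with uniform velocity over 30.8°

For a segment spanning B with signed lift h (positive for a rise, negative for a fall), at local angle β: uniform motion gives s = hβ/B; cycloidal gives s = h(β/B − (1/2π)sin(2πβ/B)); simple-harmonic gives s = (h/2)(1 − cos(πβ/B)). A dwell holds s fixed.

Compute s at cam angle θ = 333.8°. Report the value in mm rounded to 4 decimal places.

seg 1 [0°–24.9°] dwell: s stays 0.0000
seg 2 [24.9°–194°] uniform, h=10: full span → s += 10 → s = 10.0000
seg 3 [194°–329.2°] dwell: s stays 10.0000
seg 4 [329.2°–360°] uniform, h=8: θ=333.8° here. β=4.6, B=30.8. 8·4.6/30.8 = 1.1948 → s = 11.1948

11.1948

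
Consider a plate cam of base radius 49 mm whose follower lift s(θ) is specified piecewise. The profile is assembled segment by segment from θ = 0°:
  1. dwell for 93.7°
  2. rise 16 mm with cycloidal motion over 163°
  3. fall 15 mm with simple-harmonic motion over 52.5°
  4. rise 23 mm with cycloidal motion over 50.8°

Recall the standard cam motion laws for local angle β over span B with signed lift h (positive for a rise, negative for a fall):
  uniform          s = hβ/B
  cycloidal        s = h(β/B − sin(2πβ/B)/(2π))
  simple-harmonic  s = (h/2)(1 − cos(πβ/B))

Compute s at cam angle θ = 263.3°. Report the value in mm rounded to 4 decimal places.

seg 1 [0°–93.7°] dwell: s stays 0.0000
seg 2 [93.7°–256.7°] cycloidal, h=16: full span → s += 16 → s = 16.0000
seg 3 [256.7°–309.2°] simple-harmonic, h=-15: θ=263.3° here. β=6.6, B=52.5. -15/2·(1 − cos(π·0.1257)) = -0.5774 → s = 15.4226

15.4226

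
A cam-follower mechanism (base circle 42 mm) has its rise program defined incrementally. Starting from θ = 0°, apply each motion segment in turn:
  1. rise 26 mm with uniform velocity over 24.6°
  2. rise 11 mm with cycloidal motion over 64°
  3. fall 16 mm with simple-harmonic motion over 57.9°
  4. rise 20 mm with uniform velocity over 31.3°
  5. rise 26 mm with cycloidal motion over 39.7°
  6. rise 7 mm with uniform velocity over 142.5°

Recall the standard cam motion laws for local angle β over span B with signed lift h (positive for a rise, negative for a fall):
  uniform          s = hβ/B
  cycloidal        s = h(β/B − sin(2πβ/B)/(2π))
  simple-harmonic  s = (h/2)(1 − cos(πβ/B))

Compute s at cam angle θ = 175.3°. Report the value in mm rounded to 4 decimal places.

seg 1 [0°–24.6°] uniform, h=26: full span → s += 26 → s = 26.0000
seg 2 [24.6°–88.6°] cycloidal, h=11: full span → s += 11 → s = 37.0000
seg 3 [88.6°–146.5°] simple-harmonic, h=-16: full span → s += -16 → s = 21.0000
seg 4 [146.5°–177.8°] uniform, h=20: θ=175.3° here. β=28.8, B=31.3. 20·28.8/31.3 = 18.4026 → s = 39.4026

39.4026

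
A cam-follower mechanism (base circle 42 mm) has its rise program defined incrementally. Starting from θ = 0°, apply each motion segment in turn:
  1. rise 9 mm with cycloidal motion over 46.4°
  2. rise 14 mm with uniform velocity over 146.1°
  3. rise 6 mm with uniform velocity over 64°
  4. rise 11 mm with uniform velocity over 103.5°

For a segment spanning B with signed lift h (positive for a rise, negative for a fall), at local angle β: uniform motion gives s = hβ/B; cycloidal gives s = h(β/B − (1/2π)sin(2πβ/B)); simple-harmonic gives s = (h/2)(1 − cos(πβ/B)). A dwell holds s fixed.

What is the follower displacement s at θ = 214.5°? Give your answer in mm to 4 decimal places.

seg 1 [0°–46.4°] cycloidal, h=9: full span → s += 9 → s = 9.0000
seg 2 [46.4°–192.5°] uniform, h=14: full span → s += 14 → s = 23.0000
seg 3 [192.5°–256.5°] uniform, h=6: θ=214.5° here. β=22, B=64. 6·22/64 = 2.0625 → s = 25.0625

25.0625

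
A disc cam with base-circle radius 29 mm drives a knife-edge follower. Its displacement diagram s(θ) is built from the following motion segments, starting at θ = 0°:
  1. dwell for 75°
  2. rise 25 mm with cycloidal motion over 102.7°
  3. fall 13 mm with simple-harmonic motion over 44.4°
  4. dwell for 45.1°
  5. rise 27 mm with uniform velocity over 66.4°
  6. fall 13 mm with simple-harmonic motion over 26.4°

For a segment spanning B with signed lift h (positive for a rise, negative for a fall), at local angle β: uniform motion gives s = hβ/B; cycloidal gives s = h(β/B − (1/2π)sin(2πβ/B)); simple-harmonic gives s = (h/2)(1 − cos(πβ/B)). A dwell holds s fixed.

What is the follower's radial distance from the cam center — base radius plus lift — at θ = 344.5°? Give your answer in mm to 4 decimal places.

seg 1 [0°–75°] dwell: s stays 0.0000
seg 2 [75°–177.7°] cycloidal, h=25: full span → s += 25 → s = 25.0000
seg 3 [177.7°–222.1°] simple-harmonic, h=-13: full span → s += -13 → s = 12.0000
seg 4 [222.1°–267.2°] dwell: s stays 12.0000
seg 5 [267.2°–333.6°] uniform, h=27: full span → s += 27 → s = 39.0000
seg 6 [333.6°–360°] simple-harmonic, h=-13: θ=344.5° here. β=10.9, B=26.4. -13/2·(1 − cos(π·0.4129)) = -4.7431 → s = 34.2569
radial distance = base radius + s = 29 + 34.2569 = 63.2569

63.2569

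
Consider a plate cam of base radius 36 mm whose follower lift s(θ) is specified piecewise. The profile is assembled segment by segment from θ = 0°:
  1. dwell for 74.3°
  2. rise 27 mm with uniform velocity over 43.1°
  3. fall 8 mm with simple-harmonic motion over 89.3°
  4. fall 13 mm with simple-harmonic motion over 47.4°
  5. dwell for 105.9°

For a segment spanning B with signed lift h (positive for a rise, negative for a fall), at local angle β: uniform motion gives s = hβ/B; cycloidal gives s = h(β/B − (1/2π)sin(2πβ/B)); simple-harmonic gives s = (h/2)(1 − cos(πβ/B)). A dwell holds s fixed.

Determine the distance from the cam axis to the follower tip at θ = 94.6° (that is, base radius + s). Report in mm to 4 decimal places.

seg 1 [0°–74.3°] dwell: s stays 0.0000
seg 2 [74.3°–117.4°] uniform, h=27: θ=94.6° here. β=20.3, B=43.1. 27·20.3/43.1 = 12.7169 → s = 12.7169
radial distance = base radius + s = 36 + 12.7169 = 48.7169

48.7169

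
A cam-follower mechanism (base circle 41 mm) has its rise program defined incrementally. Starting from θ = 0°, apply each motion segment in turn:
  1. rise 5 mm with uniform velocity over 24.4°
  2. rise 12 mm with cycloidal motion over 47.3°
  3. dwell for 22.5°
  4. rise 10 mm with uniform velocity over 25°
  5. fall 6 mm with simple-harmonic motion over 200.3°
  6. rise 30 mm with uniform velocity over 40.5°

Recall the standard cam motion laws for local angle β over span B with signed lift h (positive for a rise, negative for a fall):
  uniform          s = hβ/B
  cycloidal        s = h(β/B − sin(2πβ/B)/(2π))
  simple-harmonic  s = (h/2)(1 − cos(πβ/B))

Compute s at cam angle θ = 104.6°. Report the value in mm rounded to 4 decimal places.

seg 1 [0°–24.4°] uniform, h=5: full span → s += 5 → s = 5.0000
seg 2 [24.4°–71.7°] cycloidal, h=12: full span → s += 12 → s = 17.0000
seg 3 [71.7°–94.2°] dwell: s stays 17.0000
seg 4 [94.2°–119.2°] uniform, h=10: θ=104.6° here. β=10.4, B=25. 10·10.4/25 = 4.1600 → s = 21.1600

21.1600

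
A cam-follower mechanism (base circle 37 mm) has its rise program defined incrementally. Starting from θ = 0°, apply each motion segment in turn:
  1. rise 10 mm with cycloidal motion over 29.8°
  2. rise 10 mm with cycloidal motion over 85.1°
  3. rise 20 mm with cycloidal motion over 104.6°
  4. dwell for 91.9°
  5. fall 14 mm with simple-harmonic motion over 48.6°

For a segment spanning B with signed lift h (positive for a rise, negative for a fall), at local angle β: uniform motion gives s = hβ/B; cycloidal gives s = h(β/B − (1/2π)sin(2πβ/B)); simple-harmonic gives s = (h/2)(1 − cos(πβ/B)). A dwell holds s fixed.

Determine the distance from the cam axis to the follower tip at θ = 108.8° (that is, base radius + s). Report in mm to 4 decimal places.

seg 1 [0°–29.8°] cycloidal, h=10: full span → s += 10 → s = 10.0000
seg 2 [29.8°–114.9°] cycloidal, h=10: θ=108.8° here. β=79, B=85.1. 10·(0.9283 − sin(2π·0.9283)/(2π)) = 9.9760 → s = 19.9760
radial distance = base radius + s = 37 + 19.9760 = 56.9760

56.9760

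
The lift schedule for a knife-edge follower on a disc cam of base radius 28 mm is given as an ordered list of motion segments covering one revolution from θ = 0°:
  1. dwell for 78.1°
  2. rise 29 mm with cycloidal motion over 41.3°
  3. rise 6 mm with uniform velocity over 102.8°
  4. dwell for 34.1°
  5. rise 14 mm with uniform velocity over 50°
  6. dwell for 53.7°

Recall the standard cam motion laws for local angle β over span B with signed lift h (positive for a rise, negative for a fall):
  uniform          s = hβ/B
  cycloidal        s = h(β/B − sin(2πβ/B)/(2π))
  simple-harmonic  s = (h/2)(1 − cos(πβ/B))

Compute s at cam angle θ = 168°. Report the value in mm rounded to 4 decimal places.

seg 1 [0°–78.1°] dwell: s stays 0.0000
seg 2 [78.1°–119.4°] cycloidal, h=29: full span → s += 29 → s = 29.0000
seg 3 [119.4°–222.2°] uniform, h=6: θ=168° here. β=48.6, B=102.8. 6·48.6/102.8 = 2.8366 → s = 31.8366

31.8366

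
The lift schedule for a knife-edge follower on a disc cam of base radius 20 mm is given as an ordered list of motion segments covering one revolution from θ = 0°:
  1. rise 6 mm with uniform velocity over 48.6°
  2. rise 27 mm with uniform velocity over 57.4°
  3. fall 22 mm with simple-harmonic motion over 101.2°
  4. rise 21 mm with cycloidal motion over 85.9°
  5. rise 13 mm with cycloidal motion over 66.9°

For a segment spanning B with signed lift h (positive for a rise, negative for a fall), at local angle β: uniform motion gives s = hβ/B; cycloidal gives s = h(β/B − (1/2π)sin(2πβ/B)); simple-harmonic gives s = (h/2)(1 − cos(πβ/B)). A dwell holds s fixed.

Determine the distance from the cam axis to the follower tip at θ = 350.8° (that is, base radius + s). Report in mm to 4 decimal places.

seg 1 [0°–48.6°] uniform, h=6: full span → s += 6 → s = 6.0000
seg 2 [48.6°–106°] uniform, h=27: full span → s += 27 → s = 33.0000
seg 3 [106°–207.2°] simple-harmonic, h=-22: full span → s += -22 → s = 11.0000
seg 4 [207.2°–293.1°] cycloidal, h=21: full span → s += 21 → s = 32.0000
seg 5 [293.1°–360°] cycloidal, h=13: θ=350.8° here. β=57.7, B=66.9. 13·(0.8625 − sin(2π·0.8625)/(2π)) = 12.7857 → s = 44.7857
radial distance = base radius + s = 20 + 44.7857 = 64.7857

64.7857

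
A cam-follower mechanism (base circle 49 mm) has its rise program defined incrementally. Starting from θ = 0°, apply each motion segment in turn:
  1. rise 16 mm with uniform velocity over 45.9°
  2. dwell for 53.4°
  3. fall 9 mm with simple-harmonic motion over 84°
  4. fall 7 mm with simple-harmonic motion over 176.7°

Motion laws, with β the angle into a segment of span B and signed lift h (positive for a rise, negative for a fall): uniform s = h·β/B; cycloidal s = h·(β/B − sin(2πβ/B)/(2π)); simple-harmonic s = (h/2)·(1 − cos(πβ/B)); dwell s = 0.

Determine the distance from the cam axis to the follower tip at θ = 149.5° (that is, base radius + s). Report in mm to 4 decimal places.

seg 1 [0°–45.9°] uniform, h=16: full span → s += 16 → s = 16.0000
seg 2 [45.9°–99.3°] dwell: s stays 16.0000
seg 3 [99.3°–183.3°] simple-harmonic, h=-9: θ=149.5° here. β=50.2, B=84. -9/2·(1 − cos(π·0.5976)) = -5.8585 → s = 10.1415
radial distance = base radius + s = 49 + 10.1415 = 59.1415

59.1415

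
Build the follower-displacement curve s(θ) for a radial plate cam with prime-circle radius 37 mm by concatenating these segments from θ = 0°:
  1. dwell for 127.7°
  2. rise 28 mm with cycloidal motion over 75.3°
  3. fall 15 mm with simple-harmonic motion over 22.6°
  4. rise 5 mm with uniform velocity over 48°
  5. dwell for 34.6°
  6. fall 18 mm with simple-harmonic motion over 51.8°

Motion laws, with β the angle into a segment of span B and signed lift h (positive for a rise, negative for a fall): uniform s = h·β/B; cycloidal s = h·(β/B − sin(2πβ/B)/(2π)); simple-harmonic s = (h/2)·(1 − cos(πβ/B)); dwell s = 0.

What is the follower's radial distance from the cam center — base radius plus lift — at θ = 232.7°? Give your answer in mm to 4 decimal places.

seg 1 [0°–127.7°] dwell: s stays 0.0000
seg 2 [127.7°–203°] cycloidal, h=28: full span → s += 28 → s = 28.0000
seg 3 [203°–225.6°] simple-harmonic, h=-15: full span → s += -15 → s = 13.0000
seg 4 [225.6°–273.6°] uniform, h=5: θ=232.7° here. β=7.1, B=48. 5·7.1/48 = 0.7396 → s = 13.7396
radial distance = base radius + s = 37 + 13.7396 = 50.7396

50.7396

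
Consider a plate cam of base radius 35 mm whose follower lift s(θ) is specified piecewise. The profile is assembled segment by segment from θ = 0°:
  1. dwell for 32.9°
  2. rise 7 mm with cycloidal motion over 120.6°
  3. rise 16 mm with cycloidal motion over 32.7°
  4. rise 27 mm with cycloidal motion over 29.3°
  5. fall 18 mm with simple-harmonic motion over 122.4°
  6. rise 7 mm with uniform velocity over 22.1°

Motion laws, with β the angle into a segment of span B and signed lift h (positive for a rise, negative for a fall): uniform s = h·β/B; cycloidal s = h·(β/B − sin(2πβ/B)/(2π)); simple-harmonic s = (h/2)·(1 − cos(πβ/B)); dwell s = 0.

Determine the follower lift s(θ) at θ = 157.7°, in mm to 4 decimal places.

seg 1 [0°–32.9°] dwell: s stays 0.0000
seg 2 [32.9°–153.5°] cycloidal, h=7: full span → s += 7 → s = 7.0000
seg 3 [153.5°–186.2°] cycloidal, h=16: θ=157.7° here. β=4.2, B=32.7. 16·(0.1284 − sin(2π·0.1284)/(2π)) = 0.2159 → s = 7.2159

7.2159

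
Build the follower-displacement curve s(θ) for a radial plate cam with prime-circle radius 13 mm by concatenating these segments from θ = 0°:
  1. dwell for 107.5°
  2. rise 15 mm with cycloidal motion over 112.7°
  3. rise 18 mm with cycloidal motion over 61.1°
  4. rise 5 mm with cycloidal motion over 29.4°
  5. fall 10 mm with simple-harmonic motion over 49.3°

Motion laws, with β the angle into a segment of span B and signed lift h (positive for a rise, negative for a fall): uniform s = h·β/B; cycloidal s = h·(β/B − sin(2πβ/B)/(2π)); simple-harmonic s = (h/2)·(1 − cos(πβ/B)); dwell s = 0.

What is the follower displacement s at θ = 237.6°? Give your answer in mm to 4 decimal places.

seg 1 [0°–107.5°] dwell: s stays 0.0000
seg 2 [107.5°–220.2°] cycloidal, h=15: full span → s += 15 → s = 15.0000
seg 3 [220.2°–281.3°] cycloidal, h=18: θ=237.6° here. β=17.4, B=61.1. 18·(0.2848 − sin(2π·0.2848)/(2π)) = 2.3294 → s = 17.3294

17.3294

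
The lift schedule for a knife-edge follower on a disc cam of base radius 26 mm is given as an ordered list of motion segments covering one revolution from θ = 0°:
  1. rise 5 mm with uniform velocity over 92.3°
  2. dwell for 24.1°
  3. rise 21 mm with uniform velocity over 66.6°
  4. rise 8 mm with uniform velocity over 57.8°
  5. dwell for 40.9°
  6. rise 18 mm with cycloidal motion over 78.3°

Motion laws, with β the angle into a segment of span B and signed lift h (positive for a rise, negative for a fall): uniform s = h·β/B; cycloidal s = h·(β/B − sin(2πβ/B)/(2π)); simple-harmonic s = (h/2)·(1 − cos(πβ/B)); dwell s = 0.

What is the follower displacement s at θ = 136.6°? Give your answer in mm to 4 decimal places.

seg 1 [0°–92.3°] uniform, h=5: full span → s += 5 → s = 5.0000
seg 2 [92.3°–116.4°] dwell: s stays 5.0000
seg 3 [116.4°–183°] uniform, h=21: θ=136.6° here. β=20.2, B=66.6. 21·20.2/66.6 = 6.3694 → s = 11.3694

11.3694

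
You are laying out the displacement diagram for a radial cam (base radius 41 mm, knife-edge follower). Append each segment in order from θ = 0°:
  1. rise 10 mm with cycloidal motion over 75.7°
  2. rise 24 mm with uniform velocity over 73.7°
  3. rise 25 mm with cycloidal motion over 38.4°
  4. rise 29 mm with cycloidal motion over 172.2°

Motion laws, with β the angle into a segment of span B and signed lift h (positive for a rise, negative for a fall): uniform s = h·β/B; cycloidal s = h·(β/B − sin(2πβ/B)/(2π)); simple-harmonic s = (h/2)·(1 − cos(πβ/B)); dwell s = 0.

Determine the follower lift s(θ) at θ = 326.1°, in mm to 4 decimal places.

seg 1 [0°–75.7°] cycloidal, h=10: full span → s += 10 → s = 10.0000
seg 2 [75.7°–149.4°] uniform, h=24: full span → s += 24 → s = 34.0000
seg 3 [149.4°–187.8°] cycloidal, h=25: full span → s += 25 → s = 59.0000
seg 4 [187.8°–360°] cycloidal, h=29: θ=326.1° here. β=138.3, B=172.2. 29·(0.8031 − sin(2π·0.8031)/(2π)) = 27.6516 → s = 86.6516

86.6516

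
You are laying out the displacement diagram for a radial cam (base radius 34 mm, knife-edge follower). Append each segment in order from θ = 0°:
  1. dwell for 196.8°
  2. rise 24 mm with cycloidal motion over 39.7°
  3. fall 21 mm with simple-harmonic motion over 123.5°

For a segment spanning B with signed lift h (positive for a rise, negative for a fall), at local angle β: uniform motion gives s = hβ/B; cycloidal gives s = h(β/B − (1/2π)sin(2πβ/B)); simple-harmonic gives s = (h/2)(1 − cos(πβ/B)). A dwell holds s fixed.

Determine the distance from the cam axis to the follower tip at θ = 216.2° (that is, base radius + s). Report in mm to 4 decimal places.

seg 1 [0°–196.8°] dwell: s stays 0.0000
seg 2 [196.8°–236.5°] cycloidal, h=24: θ=216.2° here. β=19.4, B=39.7. 24·(0.4887 − sin(2π·0.4887)/(2π)) = 11.4561 → s = 11.4561
radial distance = base radius + s = 34 + 11.4561 = 45.4561

45.4561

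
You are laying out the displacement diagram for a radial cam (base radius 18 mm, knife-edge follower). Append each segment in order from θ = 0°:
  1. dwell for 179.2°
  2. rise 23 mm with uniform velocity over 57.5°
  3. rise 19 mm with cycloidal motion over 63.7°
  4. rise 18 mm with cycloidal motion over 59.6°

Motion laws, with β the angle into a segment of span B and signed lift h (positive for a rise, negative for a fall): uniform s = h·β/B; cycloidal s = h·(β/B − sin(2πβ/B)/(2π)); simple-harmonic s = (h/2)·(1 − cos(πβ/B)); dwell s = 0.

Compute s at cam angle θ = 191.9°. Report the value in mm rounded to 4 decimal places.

seg 1 [0°–179.2°] dwell: s stays 0.0000
seg 2 [179.2°–236.7°] uniform, h=23: θ=191.9° here. β=12.7, B=57.5. 23·12.7/57.5 = 5.0800 → s = 5.0800

5.0800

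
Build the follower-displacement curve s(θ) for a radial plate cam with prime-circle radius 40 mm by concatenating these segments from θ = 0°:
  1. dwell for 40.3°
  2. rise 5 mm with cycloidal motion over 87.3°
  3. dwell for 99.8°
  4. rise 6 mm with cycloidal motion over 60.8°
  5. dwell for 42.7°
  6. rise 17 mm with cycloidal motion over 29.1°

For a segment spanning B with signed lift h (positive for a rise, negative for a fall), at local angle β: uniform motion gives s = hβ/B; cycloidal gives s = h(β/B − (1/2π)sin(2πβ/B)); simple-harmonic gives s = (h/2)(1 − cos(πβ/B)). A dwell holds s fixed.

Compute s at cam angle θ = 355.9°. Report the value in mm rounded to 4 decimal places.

seg 1 [0°–40.3°] dwell: s stays 0.0000
seg 2 [40.3°–127.6°] cycloidal, h=5: full span → s += 5 → s = 5.0000
seg 3 [127.6°–227.4°] dwell: s stays 5.0000
seg 4 [227.4°–288.2°] cycloidal, h=6: full span → s += 6 → s = 11.0000
seg 5 [288.2°–330.9°] dwell: s stays 11.0000
seg 6 [330.9°–360°] cycloidal, h=17: θ=355.9° here. β=25, B=29.1. 17·(0.8591 − sin(2π·0.8591)/(2π)) = 16.6992 → s = 27.6992

27.6992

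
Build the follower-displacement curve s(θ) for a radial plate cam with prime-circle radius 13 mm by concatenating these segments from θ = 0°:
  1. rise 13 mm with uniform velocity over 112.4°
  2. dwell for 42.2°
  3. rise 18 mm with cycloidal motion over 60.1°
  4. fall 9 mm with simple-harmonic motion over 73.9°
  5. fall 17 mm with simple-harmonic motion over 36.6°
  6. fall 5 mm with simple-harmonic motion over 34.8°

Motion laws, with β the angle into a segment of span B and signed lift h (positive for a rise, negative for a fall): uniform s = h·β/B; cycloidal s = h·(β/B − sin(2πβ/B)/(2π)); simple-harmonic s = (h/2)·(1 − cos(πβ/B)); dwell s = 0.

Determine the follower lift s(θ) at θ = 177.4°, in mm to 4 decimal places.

seg 1 [0°–112.4°] uniform, h=13: full span → s += 13 → s = 13.0000
seg 2 [112.4°–154.6°] dwell: s stays 13.0000
seg 3 [154.6°–214.7°] cycloidal, h=18: θ=177.4° here. β=22.8, B=60.1. 18·(0.3794 − sin(2π·0.3794)/(2π)) = 4.8593 → s = 17.8593

17.8593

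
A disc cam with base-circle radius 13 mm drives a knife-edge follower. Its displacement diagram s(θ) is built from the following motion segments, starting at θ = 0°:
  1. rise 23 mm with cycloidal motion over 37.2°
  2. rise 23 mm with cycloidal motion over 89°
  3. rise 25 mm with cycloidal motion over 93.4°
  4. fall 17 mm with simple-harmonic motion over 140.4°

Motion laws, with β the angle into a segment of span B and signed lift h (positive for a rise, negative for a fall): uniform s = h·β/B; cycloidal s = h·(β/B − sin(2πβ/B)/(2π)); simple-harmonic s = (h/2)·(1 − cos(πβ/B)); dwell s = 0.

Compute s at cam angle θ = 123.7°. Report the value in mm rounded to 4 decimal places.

seg 1 [0°–37.2°] cycloidal, h=23: full span → s += 23 → s = 23.0000
seg 2 [37.2°–126.2°] cycloidal, h=23: θ=123.7° here. β=86.5, B=89. 23·(0.9719 − sin(2π·0.9719)/(2π)) = 22.9967 → s = 45.9967

45.9967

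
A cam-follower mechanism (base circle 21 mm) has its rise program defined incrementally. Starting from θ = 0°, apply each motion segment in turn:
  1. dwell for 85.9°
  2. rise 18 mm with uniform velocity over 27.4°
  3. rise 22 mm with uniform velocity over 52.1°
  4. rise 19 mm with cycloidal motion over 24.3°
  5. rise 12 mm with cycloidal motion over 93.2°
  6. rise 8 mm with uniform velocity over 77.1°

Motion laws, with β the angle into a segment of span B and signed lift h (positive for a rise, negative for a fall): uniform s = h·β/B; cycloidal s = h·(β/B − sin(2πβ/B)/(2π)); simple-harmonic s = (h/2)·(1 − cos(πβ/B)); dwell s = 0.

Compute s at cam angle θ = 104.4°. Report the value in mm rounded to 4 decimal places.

seg 1 [0°–85.9°] dwell: s stays 0.0000
seg 2 [85.9°–113.3°] uniform, h=18: θ=104.4° here. β=18.5, B=27.4. 18·18.5/27.4 = 12.1533 → s = 12.1533

12.1533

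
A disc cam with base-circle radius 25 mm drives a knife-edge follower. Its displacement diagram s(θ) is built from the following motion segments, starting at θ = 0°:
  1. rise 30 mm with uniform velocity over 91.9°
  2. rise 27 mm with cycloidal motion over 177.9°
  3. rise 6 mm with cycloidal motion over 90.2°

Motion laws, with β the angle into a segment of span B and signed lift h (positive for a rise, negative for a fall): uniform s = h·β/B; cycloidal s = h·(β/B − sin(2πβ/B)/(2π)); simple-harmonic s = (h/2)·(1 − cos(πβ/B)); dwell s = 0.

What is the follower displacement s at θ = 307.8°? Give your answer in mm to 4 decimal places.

seg 1 [0°–91.9°] uniform, h=30: full span → s += 30 → s = 30.0000
seg 2 [91.9°–269.8°] cycloidal, h=27: full span → s += 27 → s = 57.0000
seg 3 [269.8°–360°] cycloidal, h=6: θ=307.8° here. β=38, B=90.2. 6·(0.4213 − sin(2π·0.4213)/(2π)) = 2.0745 → s = 59.0745

59.0745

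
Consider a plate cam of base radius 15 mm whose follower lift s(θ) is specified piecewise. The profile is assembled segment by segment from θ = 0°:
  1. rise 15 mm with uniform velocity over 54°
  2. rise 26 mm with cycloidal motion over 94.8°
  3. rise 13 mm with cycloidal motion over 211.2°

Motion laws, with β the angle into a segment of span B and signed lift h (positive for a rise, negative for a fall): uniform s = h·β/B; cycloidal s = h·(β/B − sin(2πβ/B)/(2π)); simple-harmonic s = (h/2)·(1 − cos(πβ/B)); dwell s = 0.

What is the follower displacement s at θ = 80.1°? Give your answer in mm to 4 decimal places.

seg 1 [0°–54°] uniform, h=15: full span → s += 15 → s = 15.0000
seg 2 [54°–148.8°] cycloidal, h=26: θ=80.1° here. β=26.1, B=94.8. 26·(0.2753 − sin(2π·0.2753)/(2π)) = 3.0724 → s = 18.0724

18.0724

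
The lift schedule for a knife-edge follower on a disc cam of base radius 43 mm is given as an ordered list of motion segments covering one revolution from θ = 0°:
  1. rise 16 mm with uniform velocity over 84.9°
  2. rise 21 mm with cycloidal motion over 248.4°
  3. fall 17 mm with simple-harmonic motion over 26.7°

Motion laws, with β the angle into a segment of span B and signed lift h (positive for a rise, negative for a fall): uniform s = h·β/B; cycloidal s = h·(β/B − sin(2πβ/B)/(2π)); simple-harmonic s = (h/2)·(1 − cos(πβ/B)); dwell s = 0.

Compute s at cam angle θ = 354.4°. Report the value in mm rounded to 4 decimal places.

seg 1 [0°–84.9°] uniform, h=16: full span → s += 16 → s = 16.0000
seg 2 [84.9°–333.3°] cycloidal, h=21: full span → s += 21 → s = 37.0000
seg 3 [333.3°–360°] simple-harmonic, h=-17: θ=354.4° here. β=21.1, B=26.7. -17/2·(1 − cos(π·0.7903)) = -15.2206 → s = 21.7794

21.7794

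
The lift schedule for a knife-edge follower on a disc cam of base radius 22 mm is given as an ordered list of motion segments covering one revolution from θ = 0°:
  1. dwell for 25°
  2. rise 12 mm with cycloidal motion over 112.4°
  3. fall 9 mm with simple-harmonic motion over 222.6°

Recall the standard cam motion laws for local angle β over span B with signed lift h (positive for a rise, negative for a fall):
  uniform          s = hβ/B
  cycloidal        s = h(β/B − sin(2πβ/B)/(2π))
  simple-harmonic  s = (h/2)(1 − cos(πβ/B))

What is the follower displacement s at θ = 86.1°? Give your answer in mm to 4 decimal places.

seg 1 [0°–25°] dwell: s stays 0.0000
seg 2 [25°–137.4°] cycloidal, h=12: θ=86.1° here. β=61.1, B=112.4. 12·(0.5436 − sin(2π·0.5436)/(2π)) = 7.0397 → s = 7.0397

7.0397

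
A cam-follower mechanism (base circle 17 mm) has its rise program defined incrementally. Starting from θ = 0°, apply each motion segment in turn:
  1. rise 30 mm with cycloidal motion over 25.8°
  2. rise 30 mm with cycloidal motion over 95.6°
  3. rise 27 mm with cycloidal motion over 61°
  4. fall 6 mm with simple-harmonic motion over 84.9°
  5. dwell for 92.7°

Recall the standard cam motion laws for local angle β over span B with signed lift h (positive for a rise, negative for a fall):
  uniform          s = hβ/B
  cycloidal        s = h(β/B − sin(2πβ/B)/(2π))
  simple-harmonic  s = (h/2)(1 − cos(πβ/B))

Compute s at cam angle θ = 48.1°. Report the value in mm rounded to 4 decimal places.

seg 1 [0°–25.8°] cycloidal, h=30: full span → s += 30 → s = 30.0000
seg 2 [25.8°–121.4°] cycloidal, h=30: θ=48.1° here. β=22.3, B=95.6. 30·(0.2333 − sin(2π·0.2333)/(2π)) = 2.2496 → s = 32.2496

32.2496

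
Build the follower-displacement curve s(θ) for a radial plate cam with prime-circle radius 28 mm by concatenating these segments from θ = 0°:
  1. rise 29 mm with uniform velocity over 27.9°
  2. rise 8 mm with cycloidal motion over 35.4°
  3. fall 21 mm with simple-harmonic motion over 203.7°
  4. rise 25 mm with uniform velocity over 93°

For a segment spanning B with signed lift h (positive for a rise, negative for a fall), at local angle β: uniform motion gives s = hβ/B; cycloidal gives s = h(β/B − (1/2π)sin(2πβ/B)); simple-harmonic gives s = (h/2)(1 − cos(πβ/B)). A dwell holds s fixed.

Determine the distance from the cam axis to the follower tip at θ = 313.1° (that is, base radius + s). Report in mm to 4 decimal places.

seg 1 [0°–27.9°] uniform, h=29: full span → s += 29 → s = 29.0000
seg 2 [27.9°–63.3°] cycloidal, h=8: full span → s += 8 → s = 37.0000
seg 3 [63.3°–267°] simple-harmonic, h=-21: full span → s += -21 → s = 16.0000
seg 4 [267°–360°] uniform, h=25: θ=313.1° here. β=46.1, B=93. 25·46.1/93 = 12.3925 → s = 28.3925
radial distance = base radius + s = 28 + 28.3925 = 56.3925

56.3925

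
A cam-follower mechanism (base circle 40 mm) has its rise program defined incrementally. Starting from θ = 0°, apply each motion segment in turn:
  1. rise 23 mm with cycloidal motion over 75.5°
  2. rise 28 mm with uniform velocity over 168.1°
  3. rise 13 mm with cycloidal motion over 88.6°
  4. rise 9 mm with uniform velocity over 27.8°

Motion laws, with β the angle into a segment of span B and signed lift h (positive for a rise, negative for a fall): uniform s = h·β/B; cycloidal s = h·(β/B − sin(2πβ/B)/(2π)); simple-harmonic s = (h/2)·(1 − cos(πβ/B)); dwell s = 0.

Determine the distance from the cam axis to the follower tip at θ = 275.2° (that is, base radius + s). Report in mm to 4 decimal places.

seg 1 [0°–75.5°] cycloidal, h=23: full span → s += 23 → s = 23.0000
seg 2 [75.5°–243.6°] uniform, h=28: full span → s += 28 → s = 51.0000
seg 3 [243.6°–332.2°] cycloidal, h=13: θ=275.2° here. β=31.6, B=88.6. 13·(0.3567 − sin(2π·0.3567)/(2π)) = 3.0150 → s = 54.0150
radial distance = base radius + s = 40 + 54.0150 = 94.0150

94.0150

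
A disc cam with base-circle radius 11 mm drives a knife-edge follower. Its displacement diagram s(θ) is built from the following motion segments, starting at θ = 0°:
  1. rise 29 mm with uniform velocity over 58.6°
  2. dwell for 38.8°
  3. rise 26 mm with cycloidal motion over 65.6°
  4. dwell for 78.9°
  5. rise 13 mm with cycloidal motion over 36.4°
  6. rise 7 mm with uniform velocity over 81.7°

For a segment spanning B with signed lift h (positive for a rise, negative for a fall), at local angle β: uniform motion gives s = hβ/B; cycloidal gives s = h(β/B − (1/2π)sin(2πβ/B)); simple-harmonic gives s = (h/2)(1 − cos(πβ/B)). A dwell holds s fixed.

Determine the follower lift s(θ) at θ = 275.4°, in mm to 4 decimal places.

seg 1 [0°–58.6°] uniform, h=29: full span → s += 29 → s = 29.0000
seg 2 [58.6°–97.4°] dwell: s stays 29.0000
seg 3 [97.4°–163°] cycloidal, h=26: full span → s += 26 → s = 55.0000
seg 4 [163°–241.9°] dwell: s stays 55.0000
seg 5 [241.9°–278.3°] cycloidal, h=13: θ=275.4° here. β=33.5, B=36.4. 13·(0.9203 − sin(2π·0.9203)/(2π)) = 12.9573 → s = 67.9573

67.9573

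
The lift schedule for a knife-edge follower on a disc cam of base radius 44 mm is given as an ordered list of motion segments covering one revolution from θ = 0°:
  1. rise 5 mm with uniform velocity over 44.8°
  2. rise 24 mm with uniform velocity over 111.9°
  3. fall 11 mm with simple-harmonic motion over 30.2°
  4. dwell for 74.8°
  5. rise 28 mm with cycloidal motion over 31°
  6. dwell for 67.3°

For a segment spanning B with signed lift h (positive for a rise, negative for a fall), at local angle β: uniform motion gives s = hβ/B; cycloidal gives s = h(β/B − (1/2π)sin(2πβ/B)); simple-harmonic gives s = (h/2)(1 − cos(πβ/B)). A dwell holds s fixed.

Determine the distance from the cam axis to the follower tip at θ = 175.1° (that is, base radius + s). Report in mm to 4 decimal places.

seg 1 [0°–44.8°] uniform, h=5: full span → s += 5 → s = 5.0000
seg 2 [44.8°–156.7°] uniform, h=24: full span → s += 24 → s = 29.0000
seg 3 [156.7°–186.9°] simple-harmonic, h=-11: θ=175.1° here. β=18.4, B=30.2. -11/2·(1 − cos(π·0.6093)) = -7.3512 → s = 21.6488
radial distance = base radius + s = 44 + 21.6488 = 65.6488

65.6488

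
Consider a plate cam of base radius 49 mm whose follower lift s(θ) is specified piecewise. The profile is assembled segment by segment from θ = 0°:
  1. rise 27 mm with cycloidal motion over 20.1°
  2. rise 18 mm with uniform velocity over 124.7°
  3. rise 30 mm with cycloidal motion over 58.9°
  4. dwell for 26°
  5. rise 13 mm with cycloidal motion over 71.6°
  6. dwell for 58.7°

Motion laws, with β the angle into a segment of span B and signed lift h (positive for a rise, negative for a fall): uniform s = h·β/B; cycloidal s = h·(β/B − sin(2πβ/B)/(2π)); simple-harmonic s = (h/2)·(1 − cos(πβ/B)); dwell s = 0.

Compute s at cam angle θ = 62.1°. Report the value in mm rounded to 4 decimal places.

seg 1 [0°–20.1°] cycloidal, h=27: full span → s += 27 → s = 27.0000
seg 2 [20.1°–144.8°] uniform, h=18: θ=62.1° here. β=42, B=124.7. 18·42/124.7 = 6.0626 → s = 33.0626

33.0626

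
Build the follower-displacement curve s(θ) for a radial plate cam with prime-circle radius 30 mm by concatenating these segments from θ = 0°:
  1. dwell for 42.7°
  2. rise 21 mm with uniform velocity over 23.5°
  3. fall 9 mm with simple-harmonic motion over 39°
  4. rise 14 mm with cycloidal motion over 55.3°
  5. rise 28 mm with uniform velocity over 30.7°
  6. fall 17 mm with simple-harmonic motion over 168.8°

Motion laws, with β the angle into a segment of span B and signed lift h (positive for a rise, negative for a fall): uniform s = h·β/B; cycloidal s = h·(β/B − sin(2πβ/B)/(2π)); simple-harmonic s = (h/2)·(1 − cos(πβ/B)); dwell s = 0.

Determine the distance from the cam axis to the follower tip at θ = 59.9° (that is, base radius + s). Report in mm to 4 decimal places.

seg 1 [0°–42.7°] dwell: s stays 0.0000
seg 2 [42.7°–66.2°] uniform, h=21: θ=59.9° here. β=17.2, B=23.5. 21·17.2/23.5 = 15.3702 → s = 15.3702
radial distance = base radius + s = 30 + 15.3702 = 45.3702

45.3702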